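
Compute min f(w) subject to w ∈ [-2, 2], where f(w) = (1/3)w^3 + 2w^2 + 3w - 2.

Differentiating, f'(w) = w^2 + 4w + 3; whose only zero in [-2, 2] is w = -1.
Evaluating at the critical points and endpoints: f(-2) = -8/3, f(-1) = -10/3, f(2) = 44/3.
Hence the absolute minimum is -10/3 at w = -1.

-10/3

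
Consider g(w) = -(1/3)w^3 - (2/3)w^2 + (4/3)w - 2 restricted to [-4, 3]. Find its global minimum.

Differentiating, g'(w) = -w^2 - (4/3)w + 4/3; which vanishes at w = -2 and w = 2/3.
Candidates: g(-4) = 10/3, g(-2) = -14/3, g(2/3) = -122/81, g(3) = -13.
So the minimum is g(3) = -13.

-13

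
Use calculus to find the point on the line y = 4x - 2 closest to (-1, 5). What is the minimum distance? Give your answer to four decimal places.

Minimize D(x)^2 = (x + 1)^2 + (4x - 7)^2.
d/dx[D^2] = 2(x + 1) + 2·4·(4x - 7) = 0 ⇒ x = 27/17.
Then y = 74/17 and the distance is √(121/17) ≈ 2.6679.

2.6679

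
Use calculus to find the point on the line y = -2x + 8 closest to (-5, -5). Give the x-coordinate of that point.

21/5

Minimize D(x)^2 = (x + 5)^2 + (-2x + 13)^2.
d/dx[D^2] = 2(x + 5) + 2·(-2)·(-2x + 13) = 0 ⇒ x = 21/5.
Then y = -2/5 and the distance is √(529/5) ≈ 10.2859.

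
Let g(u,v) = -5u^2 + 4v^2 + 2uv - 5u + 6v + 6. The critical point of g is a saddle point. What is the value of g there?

∂g/∂u = -10u + 2v - 5 = 0 and ∂g/∂v = 2u + 8v + 6 = 0, so (u, v) = (-13/21, -25/42).
The Hessian has g_{uu} = -10, g_{vv} = 8, g_{uv} = 2, giving D = -84 < 0, so the point is a saddle point.
g(-13/21, -25/42) = 121/21.

121/21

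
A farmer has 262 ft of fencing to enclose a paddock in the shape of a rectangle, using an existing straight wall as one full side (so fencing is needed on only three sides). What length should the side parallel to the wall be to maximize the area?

131

Let the sides perpendicular to the wall have length x and the parallel side y, so 2x + y = 262 and the area is A = xy = x(262 − 2x).
A'(x) = 262 − 4x = 0 gives x = 131/2, and A''(x) = −4 < 0 confirms a maximum.
Then y = 262 − 2·131/2 = 131 and A = 17161/2.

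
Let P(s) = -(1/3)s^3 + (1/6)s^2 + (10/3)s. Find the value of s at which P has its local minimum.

-5/3

Critical points: P'(s) = -s^2 + (1/3)s + 10/3 vanishes at s = -5/3, 2.
P''(s) = -2s + 1/3. P''(-5/3) = 11/3 > 0 ⇒ local minimum; P''(2) = -11/3 < 0 ⇒ local maximum.
The local minimum is P(-5/3) = -575/162.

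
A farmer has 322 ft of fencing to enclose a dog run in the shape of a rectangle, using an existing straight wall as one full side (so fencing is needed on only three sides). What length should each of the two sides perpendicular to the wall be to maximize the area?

161/2

Let the sides perpendicular to the wall have length x and the parallel side y, so 2x + y = 322 and the area is A = xy = x(322 − 2x).
A'(x) = 322 − 4x = 0 gives x = 161/2, and A''(x) = −4 < 0 confirms a maximum.
Then y = 322 − 2·161/2 = 161 and A = 25921/2.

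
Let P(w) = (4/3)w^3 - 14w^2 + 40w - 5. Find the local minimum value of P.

Critical points: P'(w) = 4w^2 - 28w + 40 vanishes at w = 2, 5.
P''(w) = 8w - 28. P''(2) = -12 < 0 ⇒ local maximum; P''(5) = 12 > 0 ⇒ local minimum.
Thus P has its local minimum at w = 5, with value 35/3.

35/3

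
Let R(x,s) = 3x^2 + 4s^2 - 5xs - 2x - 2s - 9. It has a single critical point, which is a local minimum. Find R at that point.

-255/23

∂R/∂x = 6x - 5s - 2 = 0 and ∂R/∂s = -5x + 8s - 2 = 0, so (x, s) = (26/23, 22/23).
The Hessian has R_{xx} = 6, R_{ss} = 8, R_{xs} = -5, giving D = 23 > 0 with R_{xx} > 0, so the point is a local minimum.
R(26/23, 22/23) = -255/23.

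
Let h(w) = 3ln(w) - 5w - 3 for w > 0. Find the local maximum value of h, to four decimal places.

-7.5325

h'(w) = 3/w − 5 = 0 gives w = 3/5.
h''(w) = -3/w², which is negative for w > 0, so this is a local maximum.
h(3/5) = 3·ln(3/5) - 3 - 3 ≈ -7.5325.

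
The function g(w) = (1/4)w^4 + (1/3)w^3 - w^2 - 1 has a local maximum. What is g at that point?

-1

Critical points: g'(w) = w^3 + w^2 - 2w vanishes at w = -2, 0, 1.
Since g''(w) = 3w^2 + 2w - 2, we get g''(-2) = 6 > 0 ⇒ local minimum; g''(0) = -2 < 0 ⇒ local maximum; g''(1) = 3 > 0 ⇒ local minimum.
Thus g has its local maximum at w = 0, with value -1.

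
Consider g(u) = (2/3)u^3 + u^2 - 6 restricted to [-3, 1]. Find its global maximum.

-13/3

The derivative is 2u^2 + 2u, which vanishes at u = -1 and u = 0.
Compare values at every candidate in [-3, 1]: g(-3) = -15; g(-1) = -17/3; g(0) = -6; g(1) = -13/3.
The maximum over the interval is -13/3, attained at u = 1.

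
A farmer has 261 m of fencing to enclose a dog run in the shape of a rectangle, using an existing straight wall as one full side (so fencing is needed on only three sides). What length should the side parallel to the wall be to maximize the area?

Let the sides perpendicular to the wall have length x and the parallel side y, so 2x + y = 261 and the area is A = xy = x(261 − 2x).
A'(x) = 261 − 4x = 0 gives x = 261/4, and A''(x) = −4 < 0 confirms a maximum.
Then y = 261 − 2·261/4 = 261/2 and A = 68121/8.

261/2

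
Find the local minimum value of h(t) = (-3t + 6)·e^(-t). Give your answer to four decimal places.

-0.1494

Differentiating with the product rule gives h'(t) = (3t - 9)·e^(-t). Since e^(-t) > 0, the only critical point is t = 3.
h''(3) has the same sign as 3 > 0, so this is a local minimum.
h(3) = (-3)·e^(-3) ≈ -0.1494.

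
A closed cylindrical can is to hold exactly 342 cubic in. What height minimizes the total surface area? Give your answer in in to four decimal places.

7.5796

With radius r and height h, πr²h = 342 so h = 342/(πr²), and S(r) = 2πr² + 2πrh = 2πr² + 2·342/r.
S'(r) = 4πr − 2·342/r² = 0 ⇒ r³ = 342/(2π), so r ≈ 3.7898 and h = 2r ≈ 7.5796.
S''(r) = 4π + 4·342/r³ > 0, so this is the minimum; S ≈ 270.7272.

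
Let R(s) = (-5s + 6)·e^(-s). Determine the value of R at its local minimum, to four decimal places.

Differentiating with the product rule gives R'(s) = (5s - 11)·e^(-s). Since e^(-s) > 0, the only critical point is s = 11/5.
R''(11/5) has the same sign as 5 > 0, so this is a local minimum.
R(11/5) = (-5)·e^(-11/5) ≈ -0.5540.

-0.5540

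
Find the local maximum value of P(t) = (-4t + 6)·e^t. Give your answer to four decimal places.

6.5949

By the product rule, P'(t) = (-4t + 2)·e^t. Since e^t > 0, the only critical point is t = 1/2.
P''(1/2) has the same sign as -4 < 0, so this is a local maximum.
P(1/2) = (4)·e^(1/2) ≈ 6.5949.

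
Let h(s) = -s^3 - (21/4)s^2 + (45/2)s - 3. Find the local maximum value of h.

249/16

h'(s) = -3s^2 - (21/2)s + 45/2. Setting h'(s) = 0 gives s ∈ {-5, 3/2}.
h''(s) = -6s - 21/2. h''(-5) = 39/2 > 0 ⇒ local minimum; h''(3/2) = -39/2 < 0 ⇒ local maximum.
Thus h has its local maximum at s = 3/2, with value 249/16.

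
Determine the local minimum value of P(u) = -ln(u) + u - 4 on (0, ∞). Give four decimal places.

P'(u) = -1/u + 1 = 0 gives u = 1.
P''(u) = 1/u², which is positive for u > 0, so this is a local minimum.
P(1) = -1·ln(1) + 1 - 4 ≈ -3.0000.

-3.0000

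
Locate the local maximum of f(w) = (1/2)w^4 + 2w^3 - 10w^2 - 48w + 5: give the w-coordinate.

-2

Critical points: f'(w) = 2w^3 + 6w^2 - 20w - 48 vanishes at w = -4, -2, 3.
Second-derivative test with f''(w) = 6w^2 + 12w - 20: f''(-4) = 28 > 0 ⇒ local minimum; f''(-2) = -20 < 0 ⇒ local maximum; f''(3) = 70 > 0 ⇒ local minimum.
So the local maximum value is f(-2) = 53.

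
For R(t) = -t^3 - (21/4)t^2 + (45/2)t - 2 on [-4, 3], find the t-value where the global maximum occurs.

The derivative is -3t^2 - (21/2)t + 45/2, whose only zero in [-4, 3] is t = 3/2.
Evaluating at the critical points and endpoints: R(-4) = -112, R(3/2) = 265/16, R(3) = -35/4.
Hence the absolute maximum is 265/16 at t = 3/2.

3/2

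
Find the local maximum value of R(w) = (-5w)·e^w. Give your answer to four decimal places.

Differentiating with the product rule gives R'(w) = (-5w - 5)·e^w. Since e^w > 0, the only critical point is w = -1.
R''(-1) has the same sign as -5 < 0, so this is a local maximum.
R(-1) = (5)·e^(-1) ≈ 1.8394.

1.8394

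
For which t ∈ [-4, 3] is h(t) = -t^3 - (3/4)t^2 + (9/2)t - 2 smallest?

The derivative is -3t^2 - (3/2)t + 9/2, which vanishes at t = -3/2 and t = 1.
Compare values at every candidate in [-4, 3]: h(-4) = 32,  h(-3/2) = -113/16,  h(1) = 3/4,  h(3) = -89/4.
Hence the absolute minimum is -89/4 at t = 3.

3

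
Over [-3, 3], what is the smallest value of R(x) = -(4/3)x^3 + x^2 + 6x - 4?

The derivative is -4x^2 + 2x + 6, which vanishes at x = -1 and x = 3/2.
Evaluating at the critical points and endpoints: R(-3) = 23; R(-1) = -23/3; R(3/2) = 11/4; R(3) = -13.
Hence the absolute minimum is -13 at x = 3.

-13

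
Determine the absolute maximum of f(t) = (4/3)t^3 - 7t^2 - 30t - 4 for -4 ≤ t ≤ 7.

Differentiating, f'(t) = 4t^2 - 14t - 30; which vanishes at t = -3/2 and t = 5.
Evaluating at the critical points and endpoints: f(-4) = -244/3; f(-3/2) = 83/4; f(5) = -487/3; f(7) = -299/3.
The maximum over the interval is 83/4, attained at t = -3/2.

83/4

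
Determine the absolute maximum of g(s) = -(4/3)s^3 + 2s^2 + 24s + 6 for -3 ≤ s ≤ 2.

154/3

The derivative is -4s^2 + 4s + 24, whose only zero in [-3, 2] is s = -2.
Candidates: g(-3) = -12; g(-2) = -70/3; g(2) = 154/3.
The maximum over the interval is 154/3, attained at s = 2.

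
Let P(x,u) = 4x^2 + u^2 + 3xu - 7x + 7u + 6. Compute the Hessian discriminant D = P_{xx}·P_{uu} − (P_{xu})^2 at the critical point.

7

∂P/∂x = 8x + 3u - 7 = 0 and ∂P/∂u = 3x + 2u + 7 = 0, so (x, u) = (5, -11).
The Hessian has P_{xx} = 8, P_{uu} = 2, P_{xu} = 3, giving D = 7 > 0 with P_{xx} > 0, so the point is a local minimum.
D = (8)·(2) − (3)^2 = 7.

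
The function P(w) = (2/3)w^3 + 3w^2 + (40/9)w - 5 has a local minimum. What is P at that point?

P'(w) = 2w^2 + 6w + 40/9 = 0 at w = -5/3, -4/3.
Since P''(w) = 4w + 6, we get P''(-5/3) = -2/3 < 0 ⇒ local maximum; P''(-4/3) = 2/3 > 0 ⇒ local minimum.
The local minimum is P(-4/3) = -581/81.

-581/81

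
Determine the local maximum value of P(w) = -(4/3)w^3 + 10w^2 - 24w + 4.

P'(w) = -4w^2 + 20w - 24 = 0 at w = 2, 3.
Since P''(w) = -8w + 20, we get P''(2) = 4 > 0 ⇒ local minimum; P''(3) = -4 < 0 ⇒ local maximum.
So the local maximum value is P(3) = -14.

-14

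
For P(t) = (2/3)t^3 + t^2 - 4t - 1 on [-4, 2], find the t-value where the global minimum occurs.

P'(t) = 2t^2 + 2t - 4, which vanishes at t = -2 and t = 1.
Candidates: P(-4) = -35/3, P(-2) = 17/3, P(1) = -10/3, P(2) = 1/3.
The minimum over the interval is -35/3, attained at t = -4.

-4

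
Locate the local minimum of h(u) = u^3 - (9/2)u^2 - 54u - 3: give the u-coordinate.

h'(u) = 3u^2 - 9u - 54. Setting h'(u) = 0 gives u ∈ {-3, 6}.
Second-derivative test with h''(u) = 6u - 9: h''(-3) = -27 < 0 ⇒ local maximum; h''(6) = 27 > 0 ⇒ local minimum.
Thus h has its local minimum at u = 6, with value -273.

6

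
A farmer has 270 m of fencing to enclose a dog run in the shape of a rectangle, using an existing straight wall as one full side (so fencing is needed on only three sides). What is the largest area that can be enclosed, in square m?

18225/2

Let the sides perpendicular to the wall have length x and the parallel side y, so 2x + y = 270 and the area is A = xy = x(270 − 2x).
A'(x) = 270 − 4x = 0 gives x = 135/2, and A''(x) = −4 < 0 confirms a maximum.
Then y = 270 − 2·135/2 = 135 and A = 18225/2.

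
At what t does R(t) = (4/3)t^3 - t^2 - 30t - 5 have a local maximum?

R'(t) = 4t^2 - 2t - 30 = 0 at t = -5/2, 3.
Since R''(t) = 8t - 2, we get R''(-5/2) = -22 < 0 ⇒ local maximum; R''(3) = 22 > 0 ⇒ local minimum.
The local maximum is R(-5/2) = 515/12.

-5/2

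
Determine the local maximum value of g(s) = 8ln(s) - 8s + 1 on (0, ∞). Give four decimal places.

-7.0000

g'(s) = 8/s − 8 = 0 gives s = 1.
g''(s) = -8/s², which is negative for s > 0, so this is a local maximum.
g(1) = 8·ln(1) - 8 + 1 ≈ -7.0000.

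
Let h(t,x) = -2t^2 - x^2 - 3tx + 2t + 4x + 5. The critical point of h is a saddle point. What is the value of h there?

∂h/∂t = -4t - 3x + 2 = 0 and ∂h/∂x = -3t - 2x + 4 = 0, so (t, x) = (8, -10).
The Hessian has h_{tt} = -4, h_{xx} = -2, h_{tx} = -3, giving D = -1 < 0, so the point is a saddle point.
h(8, -10) = -7.

-7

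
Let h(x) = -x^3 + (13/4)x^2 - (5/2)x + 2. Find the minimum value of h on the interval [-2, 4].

-20

Differentiating, h'(x) = -3x^2 + (13/2)x - 5/2; which vanishes at x = 1/2 and x = 5/3.
Candidates: h(-2) = 28, h(1/2) = 23/16, h(5/3) = 241/108, h(4) = -20.
So the minimum is h(4) = -20.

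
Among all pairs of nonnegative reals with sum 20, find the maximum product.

100

With x + y = 20, the product is P(x) = x(20 − x).
P'(x) = 20 − 2x = 0 gives x = 10; P'' = −2 < 0, so this is the maximum.
P = 10·10 = 100.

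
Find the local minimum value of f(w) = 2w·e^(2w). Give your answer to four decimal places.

-0.3679

f'(w) = 2·e^(2w) + (2w)·2·e^(2w) = (4w + 2)·e^(2w). Since e^(2w) > 0, the only critical point is w = -1/2.
f''(-1/2) has the same sign as 4 > 0, so this is a local minimum.
f(-1/2) = (-1)·e^(-1) ≈ -0.3679.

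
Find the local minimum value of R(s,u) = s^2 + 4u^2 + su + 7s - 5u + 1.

-241/15

∂R/∂s = 2s + u + 7 = 0 and ∂R/∂u = s + 8u - 5 = 0, so (s, u) = (-61/15, 17/15).
The Hessian has R_{ss} = 2, R_{uu} = 8, R_{su} = 1, giving D = 15 > 0 with R_{ss} > 0, so the point is a local minimum.
R(-61/15, 17/15) = -241/15.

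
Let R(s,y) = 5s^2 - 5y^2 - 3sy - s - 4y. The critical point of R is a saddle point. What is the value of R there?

∂R/∂s = 10s - 3y - 1 = 0 and ∂R/∂y = -3s - 10y - 4 = 0, so (s, y) = (-2/109, -43/109).
The Hessian has R_{ss} = 10, R_{yy} = -10, R_{sy} = -3, giving D = -109 < 0, so the point is a saddle point.
R(-2/109, -43/109) = 87/109.

87/109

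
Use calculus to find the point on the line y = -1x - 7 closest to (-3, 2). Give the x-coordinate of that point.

Minimize D(x)^2 = (x + 3)^2 + (-x - 9)^2.
d/dx[D^2] = 2(x + 3) + 2·(-1)·(-x - 9) = 0 ⇒ x = -6.
Then y = -1 and the distance is √(18) ≈ 4.2426.

-6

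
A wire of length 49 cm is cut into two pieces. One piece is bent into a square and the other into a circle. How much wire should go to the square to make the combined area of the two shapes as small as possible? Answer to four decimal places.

27.4449

Let x be the length used for the square. Square side x/4; circle radius (49−x)/(2π).
A(x) = (x/4)² + π·((49−x)/(2π))² = x²/16 + (49−x)²/(4π) for 0 ≤ x ≤ 49. A'(x) = x/8 − (49−x)/(2π) = 0 gives x = 4·49/(π+4) ≈ 27.4449.
A'' = 1/8 + 1/(2π) > 0, so this gives the minimum combined area; x ≈ 27.4449 cm to the square.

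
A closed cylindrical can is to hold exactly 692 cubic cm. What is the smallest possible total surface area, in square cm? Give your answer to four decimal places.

With radius r and height h, πr²h = 692 so h = 692/(πr²), and S(r) = 2πr² + 2πrh = 2πr² + 2·692/r.
S'(r) = 4πr − 2·692/r² = 0 ⇒ r³ = 692/(2π), so r ≈ 4.7934 and h = 2r ≈ 9.5868.
S''(r) = 4π + 4·692/r³ > 0, so this is the minimum; S ≈ 433.0971.

433.0971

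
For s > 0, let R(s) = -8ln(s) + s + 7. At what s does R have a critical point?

R'(s) = -8/s + 1 = 0 gives s = 8.
R''(s) = 8/s², which is positive for s > 0, so this is a local minimum.
R(8) = -8·ln(8) + 8 + 7 ≈ -1.6355.

8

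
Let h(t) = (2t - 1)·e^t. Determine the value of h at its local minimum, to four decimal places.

h'(t) = 2·e^t + (2t - 1)·1·e^t = (2t + 1)·e^t. Since e^t > 0, the only critical point is t = -1/2.
h''(-1/2) has the same sign as 2 > 0, so this is a local minimum.
h(-1/2) = (-2)·e^(-1/2) ≈ -1.2131.

-1.2131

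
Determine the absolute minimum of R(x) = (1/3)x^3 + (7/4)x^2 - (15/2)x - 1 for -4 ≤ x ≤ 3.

-115/16

The derivative is x^2 + (7/2)x - 15/2, whose only zero in [-4, 3] is x = 3/2.
Evaluating at the critical points and endpoints: R(-4) = 107/3, R(3/2) = -115/16, R(3) = 5/4.
So the minimum is R(3/2) = -115/16.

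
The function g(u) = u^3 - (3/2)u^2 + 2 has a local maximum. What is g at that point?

g'(u) = 3u^2 - 3u = 0 at u = 0, 1.
g''(u) = 6u - 3. g''(0) = -3 < 0 ⇒ local maximum; g''(1) = 3 > 0 ⇒ local minimum.
Thus g has its local maximum at u = 0, with value 2.

2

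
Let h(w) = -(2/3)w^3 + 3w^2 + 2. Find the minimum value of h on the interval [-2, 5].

-19/3

The derivative is -2w^2 + 6w, which vanishes at w = 0 and w = 3.
Evaluating at the critical points and endpoints: h(-2) = 58/3, h(0) = 2, h(3) = 11, h(5) = -19/3.
The minimum over the interval is -19/3, attained at w = 5.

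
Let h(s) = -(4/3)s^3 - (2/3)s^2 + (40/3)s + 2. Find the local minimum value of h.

h'(s) = -4s^2 - (4/3)s + 40/3 = 0 at s = -2, 5/3.
h''(s) = -8s - 4/3. h''(-2) = 44/3 > 0 ⇒ local minimum; h''(5/3) = -44/3 < 0 ⇒ local maximum.
So the local minimum value is h(-2) = -50/3.

-50/3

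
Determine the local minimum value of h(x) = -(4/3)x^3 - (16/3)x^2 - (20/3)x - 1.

h'(x) = -4x^2 - (32/3)x - 20/3. Setting h'(x) = 0 gives x ∈ {-5/3, -1}.
Since h''(x) = -8x - 32/3, we get h''(-5/3) = 8/3 > 0 ⇒ local minimum; h''(-1) = -8/3 < 0 ⇒ local maximum.
The local minimum is h(-5/3) = 119/81.

119/81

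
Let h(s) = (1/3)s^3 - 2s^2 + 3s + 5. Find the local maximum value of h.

Critical points: h'(s) = s^2 - 4s + 3 vanishes at s = 1, 3.
Second-derivative test with h''(s) = 2s - 4: h''(1) = -2 < 0 ⇒ local maximum; h''(3) = 2 > 0 ⇒ local minimum.
So the local maximum value is h(1) = 19/3.

19/3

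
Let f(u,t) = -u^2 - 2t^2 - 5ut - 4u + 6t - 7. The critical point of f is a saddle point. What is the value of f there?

∂f/∂u = -2u - 5t - 4 = 0 and ∂f/∂t = -5u - 4t + 6 = 0, so (u, t) = (46/17, -32/17).
The Hessian has f_{uu} = -2, f_{tt} = -4, f_{ut} = -5, giving D = -17 < 0, so the point is a saddle point.
f(46/17, -32/17) = -307/17.

-307/17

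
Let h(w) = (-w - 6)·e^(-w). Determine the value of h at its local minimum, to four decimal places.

By the product rule, h'(w) = (w + 5)·e^(-w). Since e^(-w) > 0, the only critical point is w = -5.
h''(-5) has the same sign as 1 > 0, so this is a local minimum.
h(-5) = (-1)·e^(5) ≈ -148.4132.

-148.4132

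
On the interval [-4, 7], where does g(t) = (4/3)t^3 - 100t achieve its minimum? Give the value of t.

5

g'(t) = 4t^2 - 100, whose only zero in [-4, 7] is t = 5.
Evaluating at the critical points and endpoints: g(-4) = 944/3, g(5) = -1000/3, g(7) = -728/3.
The minimum over the interval is -1000/3, attained at t = 5.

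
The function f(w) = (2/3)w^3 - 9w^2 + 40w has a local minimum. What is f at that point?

f'(w) = 2w^2 - 18w + 40 = 0 at w = 4, 5.
Second-derivative test with f''(w) = 4w - 18: f''(4) = -2 < 0 ⇒ local maximum; f''(5) = 2 > 0 ⇒ local minimum.
Thus f has its local minimum at w = 5, with value 175/3.

175/3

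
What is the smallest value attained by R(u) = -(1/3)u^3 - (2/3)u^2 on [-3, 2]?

The derivative is -u^2 - (4/3)u, which vanishes at u = -4/3 and u = 0.
Evaluating at the critical points and endpoints: R(-3) = 3,  R(-4/3) = -32/81,  R(0) = 0,  R(2) = -16/3.
So the minimum is R(2) = -16/3.

-16/3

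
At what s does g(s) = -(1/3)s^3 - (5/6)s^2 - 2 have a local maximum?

0

g'(s) = -s^2 - (5/3)s. Setting g'(s) = 0 gives s ∈ {-5/3, 0}.
Second-derivative test with g''(s) = -2s - 5/3: g''(-5/3) = 5/3 > 0 ⇒ local minimum; g''(0) = -5/3 < 0 ⇒ local maximum.
So the local maximum value is g(0) = -2.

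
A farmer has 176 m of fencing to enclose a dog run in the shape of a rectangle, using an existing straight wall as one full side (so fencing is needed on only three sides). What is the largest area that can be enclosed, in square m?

Let the sides perpendicular to the wall have length x and the parallel side y, so 2x + y = 176 and the area is A = xy = x(176 − 2x).
A'(x) = 176 − 4x = 0 gives x = 44, and A''(x) = −4 < 0 confirms a maximum.
Then y = 176 − 2·44 = 88 and A = 3872.

3872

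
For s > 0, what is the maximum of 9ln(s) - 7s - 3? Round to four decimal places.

-9.7382

h'(s) = 9/s − 7 = 0 gives s = 9/7.
h''(s) = -9/s², which is negative for s > 0, so this is a local maximum.
h(9/7) = 9·ln(9/7) - 9 - 3 ≈ -9.7382.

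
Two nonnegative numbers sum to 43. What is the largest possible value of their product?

With x + y = 43, the product is P(x) = x(43 − x).
P'(x) = 43 − 2x = 0 gives x = 43/2; P'' = −2 < 0, so this is the maximum.
P = 43/2·43/2 = 1849/4.

1849/4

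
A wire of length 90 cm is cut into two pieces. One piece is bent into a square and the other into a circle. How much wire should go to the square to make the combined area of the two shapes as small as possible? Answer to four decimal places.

50.4089

Let x be the length used for the square. Square side x/4; circle radius (90−x)/(2π).
A(x) = (x/4)² + π·((90−x)/(2π))² = x²/16 + (90−x)²/(4π) for 0 ≤ x ≤ 90. A'(x) = x/8 − (90−x)/(2π) = 0 gives x = 4·90/(π+4) ≈ 50.4089.
A'' = 1/8 + 1/(2π) > 0, so this gives the minimum combined area; x ≈ 50.4089 cm to the square.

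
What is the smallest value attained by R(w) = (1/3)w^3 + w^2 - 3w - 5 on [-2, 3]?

-20/3

R'(w) = w^2 + 2w - 3, whose only zero in [-2, 3] is w = 1.
Compare values at every candidate in [-2, 3]: R(-2) = 7/3,  R(1) = -20/3,  R(3) = 4.
Hence the absolute minimum is -20/3 at w = 1.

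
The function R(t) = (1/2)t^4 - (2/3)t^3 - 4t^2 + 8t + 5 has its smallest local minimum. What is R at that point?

R'(t) = 2t^3 - 2t^2 - 8t + 8 = 0 at t = -2, 1, 2.
R''(t) = 6t^2 - 4t - 8. R''(-2) = 24 > 0 ⇒ local minimum; R''(1) = -6 < 0 ⇒ local maximum; R''(2) = 8 > 0 ⇒ local minimum.
So the smallest local minimum value is R(-2) = -41/3.

-41/3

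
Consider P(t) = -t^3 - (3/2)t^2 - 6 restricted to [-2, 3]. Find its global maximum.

The derivative is -3t^2 - 3t, which vanishes at t = -1 and t = 0.
Candidates: P(-2) = -4,  P(-1) = -13/2,  P(0) = -6,  P(3) = -93/2.
The maximum over the interval is -4, attained at t = -2.

-4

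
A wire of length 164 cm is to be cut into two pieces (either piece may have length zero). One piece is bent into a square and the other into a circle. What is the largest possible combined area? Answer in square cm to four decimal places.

2140.3157

Let x be the length used for the square. Square side x/4; circle radius (164−x)/(2π).
A(x) = (x/4)² + π·((164−x)/(2π))² = x²/16 + (164−x)²/(4π) for 0 ≤ x ≤ 164. A'(x) = x/8 − (164−x)/(2π) = 0 gives x = 4·164/(π+4) ≈ 91.8563.
A'' > 0, so the interior critical point is a minimum; the maximum is at an endpoint. A(0) = 2140.3157 and A(164) = 1681.0000, so the largest area is 2140.3157.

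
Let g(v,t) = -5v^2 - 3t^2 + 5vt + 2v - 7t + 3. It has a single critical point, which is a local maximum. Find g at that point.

292/35

∂g/∂v = -10v + 5t + 2 = 0 and ∂g/∂t = 5v - 6t - 7 = 0, so (v, t) = (-23/35, -12/7).
The Hessian has g_{vv} = -10, g_{tt} = -6, g_{vt} = 5, giving D = 35 > 0 with g_{vv} < 0, so the point is a local maximum.
g(-23/35, -12/7) = 292/35.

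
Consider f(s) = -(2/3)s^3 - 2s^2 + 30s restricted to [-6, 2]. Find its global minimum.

-350/3

f'(s) = -2s^2 - 4s + 30, whose only zero in [-6, 2] is s = -5.
Compare values at every candidate in [-6, 2]: f(-6) = -108; f(-5) = -350/3; f(2) = 140/3.
The minimum over the interval is -350/3, attained at s = -5.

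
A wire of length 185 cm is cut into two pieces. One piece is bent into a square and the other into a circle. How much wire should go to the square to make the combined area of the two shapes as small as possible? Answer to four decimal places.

103.6183

Let x be the length used for the square. Square side x/4; circle radius (185−x)/(2π).
A(x) = (x/4)² + π·((185−x)/(2π))² = x²/16 + (185−x)²/(4π) for 0 ≤ x ≤ 185. A'(x) = x/8 − (185−x)/(2π) = 0 gives x = 4·185/(π+4) ≈ 103.6183.
A'' = 1/8 + 1/(2π) > 0, so this gives the minimum combined area; x ≈ 103.6183 cm to the square.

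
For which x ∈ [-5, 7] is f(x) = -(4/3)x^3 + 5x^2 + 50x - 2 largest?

Differentiating, f'(x) = -4x^2 + 10x + 50; which vanishes at x = -5/2 and x = 5.
Evaluating at the critical points and endpoints: f(-5) = 119/3, f(-5/2) = -899/12, f(5) = 619/3, f(7) = 407/3.
Hence the absolute maximum is 619/3 at x = 5.

5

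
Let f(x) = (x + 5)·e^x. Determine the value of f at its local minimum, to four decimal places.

-0.0025

f'(x) = 1·e^x + (x + 5)·1·e^x = (x + 6)·e^x. Since e^x > 0, the only critical point is x = -6.
f''(-6) has the same sign as 1 > 0, so this is a local minimum.
f(-6) = (-1)·e^(-6) ≈ -0.0025.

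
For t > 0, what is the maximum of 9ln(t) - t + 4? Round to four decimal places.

14.7750

h'(t) = 9/t − 1 = 0 gives t = 9.
h''(t) = -9/t², which is negative for t > 0, so this is a local maximum.
h(9) = 9·ln(9) - 9 + 4 ≈ 14.7750.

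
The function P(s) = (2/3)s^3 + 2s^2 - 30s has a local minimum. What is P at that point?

P'(s) = 2s^2 + 4s - 30. Setting P'(s) = 0 gives s ∈ {-5, 3}.
Since P''(s) = 4s + 4, we get P''(-5) = -16 < 0 ⇒ local maximum; P''(3) = 16 > 0 ⇒ local minimum.
Thus P has its local minimum at s = 3, with value -54.

-54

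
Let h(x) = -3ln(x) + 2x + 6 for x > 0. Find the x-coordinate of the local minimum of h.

3/2

h'(x) = -3/x + 2 = 0 gives x = 3/2.
h''(x) = 3/x², which is positive for x > 0, so this is a local minimum.
h(3/2) = -3·ln(3/2) + 3 + 6 ≈ 7.7836.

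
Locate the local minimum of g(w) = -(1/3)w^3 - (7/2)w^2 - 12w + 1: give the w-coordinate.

Critical points: g'(w) = -w^2 - 7w - 12 vanishes at w = -4, -3.
g''(w) = -2w - 7. g''(-4) = 1 > 0 ⇒ local minimum; g''(-3) = -1 < 0 ⇒ local maximum.
So the local minimum value is g(-4) = 43/3.

-4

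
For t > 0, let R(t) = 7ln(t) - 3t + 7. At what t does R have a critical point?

7/3

R'(t) = 7/t − 3 = 0 gives t = 7/3.
R''(t) = -7/t², which is negative for t > 0, so this is a local maximum.
R(7/3) = 7·ln(7/3) - 7 + 7 ≈ 5.9311.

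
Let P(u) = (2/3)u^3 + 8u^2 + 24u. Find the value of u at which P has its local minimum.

P'(u) = 2u^2 + 16u + 24. Setting P'(u) = 0 gives u ∈ {-6, -2}.
Since P''(u) = 4u + 16, we get P''(-6) = -8 < 0 ⇒ local maximum; P''(-2) = 8 > 0 ⇒ local minimum.
Thus P has its local minimum at u = -2, with value -64/3.

-2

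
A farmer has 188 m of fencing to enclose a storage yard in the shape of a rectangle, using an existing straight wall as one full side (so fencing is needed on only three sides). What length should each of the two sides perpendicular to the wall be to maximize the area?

47

Let the sides perpendicular to the wall have length x and the parallel side y, so 2x + y = 188 and the area is A = xy = x(188 − 2x).
A'(x) = 188 − 4x = 0 gives x = 47, and A''(x) = −4 < 0 confirms a maximum.
Then y = 188 − 2·47 = 94 and A = 4418.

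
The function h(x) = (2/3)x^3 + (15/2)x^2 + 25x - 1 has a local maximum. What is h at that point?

h'(x) = 2x^2 + 15x + 25. Setting h'(x) = 0 gives x ∈ {-5, -5/2}.
Since h''(x) = 4x + 15, we get h''(-5) = -5 < 0 ⇒ local maximum; h''(-5/2) = 5 > 0 ⇒ local minimum.
So the local maximum value is h(-5) = -131/6.

-131/6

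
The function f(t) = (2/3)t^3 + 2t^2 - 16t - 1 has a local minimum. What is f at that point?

f'(t) = 2t^2 + 4t - 16. Setting f'(t) = 0 gives t ∈ {-4, 2}.
f''(t) = 4t + 4. f''(-4) = -12 < 0 ⇒ local maximum; f''(2) = 12 > 0 ⇒ local minimum.
Thus f has its local minimum at t = 2, with value -59/3.

-59/3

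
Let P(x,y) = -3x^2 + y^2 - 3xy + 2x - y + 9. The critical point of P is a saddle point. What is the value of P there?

∂P/∂x = -6x - 3y + 2 = 0 and ∂P/∂y = -3x + 2y - 1 = 0, so (x, y) = (1/21, 4/7).
The Hessian has P_{xx} = -6, P_{yy} = 2, P_{xy} = -3, giving D = -21 < 0, so the point is a saddle point.
P(1/21, 4/7) = 184/21.

184/21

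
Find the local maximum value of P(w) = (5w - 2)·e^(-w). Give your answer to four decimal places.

1.2330

P'(w) = 5·e^(-w) + (5w - 2)·(-1)·e^(-w) = (-5w + 7)·e^(-w). Since e^(-w) > 0, the only critical point is w = 7/5.
P''(7/5) has the same sign as -5 < 0, so this is a local maximum.
P(7/5) = (5)·e^(-7/5) ≈ 1.2330.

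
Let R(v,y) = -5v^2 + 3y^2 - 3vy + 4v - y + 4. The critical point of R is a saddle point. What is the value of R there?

∂R/∂v = -10v - 3y + 4 = 0 and ∂R/∂y = -3v + 6y - 1 = 0, so (v, y) = (7/23, 22/69).
The Hessian has R_{vv} = -10, R_{yy} = 6, R_{vy} = -3, giving D = -69 < 0, so the point is a saddle point.
R(7/23, 22/69) = 307/69.

307/69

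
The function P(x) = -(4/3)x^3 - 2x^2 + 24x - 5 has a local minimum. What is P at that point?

-59

Critical points: P'(x) = -4x^2 - 4x + 24 vanishes at x = -3, 2.
Second-derivative test with P''(x) = -8x - 4: P''(-3) = 20 > 0 ⇒ local minimum; P''(2) = -20 < 0 ⇒ local maximum.
So the local minimum value is P(-3) = -59.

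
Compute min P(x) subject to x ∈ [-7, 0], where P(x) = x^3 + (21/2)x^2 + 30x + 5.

P'(x) = 3x^2 + 21x + 30, which vanishes at x = -5 and x = -2.
Candidates: P(-7) = -67/2; P(-5) = -15/2; P(-2) = -21; P(0) = 5.
So the minimum is P(-7) = -67/2.

-67/2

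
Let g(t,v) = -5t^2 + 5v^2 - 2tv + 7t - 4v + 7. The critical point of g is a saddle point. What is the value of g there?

∂g/∂t = -10t - 2v + 7 = 0 and ∂g/∂v = -2t + 10v - 4 = 0, so (t, v) = (31/52, 27/52).
The Hessian has g_{tt} = -10, g_{vv} = 10, g_{tv} = -2, giving D = -104 < 0, so the point is a saddle point.
g(31/52, 27/52) = 837/104.

837/104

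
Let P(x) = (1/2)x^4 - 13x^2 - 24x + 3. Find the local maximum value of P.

Critical points: P'(x) = 2x^3 - 26x - 24 vanishes at x = -3, -1, 4.
P''(x) = 6x^2 - 26. P''(-3) = 28 > 0 ⇒ local minimum; P''(-1) = -20 < 0 ⇒ local maximum; P''(4) = 70 > 0 ⇒ local minimum.
So the local maximum value is P(-1) = 29/2.

29/2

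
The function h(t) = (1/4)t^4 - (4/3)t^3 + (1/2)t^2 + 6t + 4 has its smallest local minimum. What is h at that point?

1/12

Critical points: h'(t) = t^3 - 4t^2 + t + 6 vanishes at t = -1, 2, 3.
Second-derivative test with h''(t) = 3t^2 - 8t + 1: h''(-1) = 12 > 0 ⇒ local minimum; h''(2) = -3 < 0 ⇒ local maximum; h''(3) = 4 > 0 ⇒ local minimum.
The smallest local minimum is h(-1) = 1/12.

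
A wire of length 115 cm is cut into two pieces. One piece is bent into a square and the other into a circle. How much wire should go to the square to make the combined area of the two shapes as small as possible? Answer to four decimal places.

Let x be the length used for the square. Square side x/4; circle radius (115−x)/(2π).
A(x) = (x/4)² + π·((115−x)/(2π))² = x²/16 + (115−x)²/(4π) for 0 ≤ x ≤ 115. A'(x) = x/8 − (115−x)/(2π) = 0 gives x = 4·115/(π+4) ≈ 64.4114.
A'' = 1/8 + 1/(2π) > 0, so this gives the minimum combined area; x ≈ 64.4114 cm to the square.

64.4114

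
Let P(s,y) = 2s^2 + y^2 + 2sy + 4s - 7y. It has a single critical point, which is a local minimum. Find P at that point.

∂P/∂s = 4s + 2y + 4 = 0 and ∂P/∂y = 2s + 2y - 7 = 0, so (s, y) = (-11/2, 9).
The Hessian has P_{ss} = 4, P_{yy} = 2, P_{sy} = 2, giving D = 4 > 0 with P_{ss} > 0, so the point is a local minimum.
P(-11/2, 9) = -85/2.

-85/2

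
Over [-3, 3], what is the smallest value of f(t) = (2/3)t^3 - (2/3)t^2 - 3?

-27

f'(t) = 2t^2 - (4/3)t, which vanishes at t = 0 and t = 2/3.
Evaluating at the critical points and endpoints: f(-3) = -27, f(0) = -3, f(2/3) = -251/81, f(3) = 9.
So the minimum is f(-3) = -27.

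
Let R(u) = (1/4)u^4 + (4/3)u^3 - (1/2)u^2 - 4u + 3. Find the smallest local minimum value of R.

-31/3

Critical points: R'(u) = u^3 + 4u^2 - u - 4 vanishes at u = -4, -1, 1.
Second-derivative test with R''(u) = 3u^2 + 8u - 1: R''(-4) = 15 > 0 ⇒ local minimum; R''(-1) = -6 < 0 ⇒ local maximum; R''(1) = 10 > 0 ⇒ local minimum.
So the smallest local minimum value is R(-4) = -31/3.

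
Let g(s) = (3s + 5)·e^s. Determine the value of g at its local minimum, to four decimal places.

Differentiating with the product rule gives g'(s) = (3s + 8)·e^s. Since e^s > 0, the only critical point is s = -8/3.
g''(-8/3) has the same sign as 3 > 0, so this is a local minimum.
g(-8/3) = (-3)·e^(-8/3) ≈ -0.2085.

-0.2085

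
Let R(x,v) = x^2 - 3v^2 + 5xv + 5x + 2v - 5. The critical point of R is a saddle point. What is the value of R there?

∂R/∂x = 2x + 5v + 5 = 0 and ∂R/∂v = 5x - 6v + 2 = 0, so (x, v) = (-40/37, -21/37).
The Hessian has R_{xx} = 2, R_{vv} = -6, R_{xv} = 5, giving D = -37 < 0, so the point is a saddle point.
R(-40/37, -21/37) = -306/37.

-306/37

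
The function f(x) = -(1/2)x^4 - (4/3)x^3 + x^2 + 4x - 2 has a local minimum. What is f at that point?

Critical points: f'(x) = -2x^3 - 4x^2 + 2x + 4 vanishes at x = -2, -1, 1.
Second-derivative test with f''(x) = -6x^2 - 8x + 2: f''(-2) = -6 < 0 ⇒ local maximum; f''(-1) = 4 > 0 ⇒ local minimum; f''(1) = -12 < 0 ⇒ local maximum.
The local minimum is f(-1) = -25/6.

-25/6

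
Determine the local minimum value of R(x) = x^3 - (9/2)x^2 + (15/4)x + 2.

-9/8

R'(x) = 3x^2 - 9x + 15/4. Setting R'(x) = 0 gives x ∈ {1/2, 5/2}.
Since R''(x) = 6x - 9, we get R''(1/2) = -6 < 0 ⇒ local maximum; R''(5/2) = 6 > 0 ⇒ local minimum.
The local minimum is R(5/2) = -9/8.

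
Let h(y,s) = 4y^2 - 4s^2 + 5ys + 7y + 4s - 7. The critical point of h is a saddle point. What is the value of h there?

∂h/∂y = 8y + 5s + 7 = 0 and ∂h/∂s = 5y - 8s + 4 = 0, so (y, s) = (-76/89, -3/89).
The Hessian has h_{yy} = 8, h_{ss} = -8, h_{ys} = 5, giving D = -89 < 0, so the point is a saddle point.
h(-76/89, -3/89) = -895/89.

-895/89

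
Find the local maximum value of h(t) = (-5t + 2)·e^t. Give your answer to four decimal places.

2.7441

h'(t) = (-5)·e^t + (-5t + 2)·1·e^t = (-5t - 3)·e^t. Since e^t > 0, the only critical point is t = -3/5.
h''(-3/5) has the same sign as -5 < 0, so this is a local maximum.
h(-3/5) = (5)·e^(-3/5) ≈ 2.7441.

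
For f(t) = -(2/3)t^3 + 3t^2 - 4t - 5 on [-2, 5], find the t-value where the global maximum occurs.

The derivative is -2t^2 + 6t - 4, which vanishes at t = 1 and t = 2.
Compare values at every candidate in [-2, 5]: f(-2) = 61/3,  f(1) = -20/3,  f(2) = -19/3,  f(5) = -100/3.
Hence the absolute maximum is 61/3 at t = -2.

-2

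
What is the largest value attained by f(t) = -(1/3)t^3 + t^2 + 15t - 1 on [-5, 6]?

172/3

Differentiating, f'(t) = -t^2 + 2t + 15; which vanishes at t = -3 and t = 5.
Candidates: f(-5) = -28/3; f(-3) = -28; f(5) = 172/3; f(6) = 53.
The maximum over the interval is 172/3, attained at t = 5.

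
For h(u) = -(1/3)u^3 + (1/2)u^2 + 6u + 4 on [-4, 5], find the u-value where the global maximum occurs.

3

Differentiating, h'(u) = -u^2 + u + 6; which vanishes at u = -2 and u = 3.
Evaluating at the critical points and endpoints: h(-4) = 28/3,  h(-2) = -10/3,  h(3) = 35/2,  h(5) = 29/6.
So the maximum is h(3) = 35/2.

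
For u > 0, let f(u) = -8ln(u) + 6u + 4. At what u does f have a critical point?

4/3

f'(u) = -8/u + 6 = 0 gives u = 4/3.
f''(u) = 8/u², which is positive for u > 0, so this is a local minimum.
f(4/3) = -8·ln(4/3) + 8 + 4 ≈ 9.6985.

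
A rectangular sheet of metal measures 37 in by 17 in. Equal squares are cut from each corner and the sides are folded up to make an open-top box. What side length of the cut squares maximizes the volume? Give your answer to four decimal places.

3.6537

With cut size x, the volume is V(x) = x(37 − 2x)(17 − 2x) for 0 < x < 8.5.
V'(x) = 12x^2 − 216x + 629. Setting V'(x) = 0 gives x ≈ 3.6537 (the root in (0, 8.5)).
V''(x) = 24x − 216 is negative there, so this is the maximum; V ≈ 1051.5294.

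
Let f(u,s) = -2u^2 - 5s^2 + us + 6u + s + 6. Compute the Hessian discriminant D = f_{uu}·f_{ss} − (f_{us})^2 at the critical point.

∂f/∂u = -4u + s + 6 = 0 and ∂f/∂s = u - 10s + 1 = 0, so (u, s) = (61/39, 10/39).
The Hessian has f_{uu} = -4, f_{ss} = -10, f_{us} = 1, giving D = 39 > 0 with f_{uu} < 0, so the point is a local maximum.
D = (-4)·(-10) − (1)^2 = 39.

39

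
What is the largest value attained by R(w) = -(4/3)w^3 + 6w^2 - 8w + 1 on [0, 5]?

R'(w) = -4w^2 + 12w - 8, which vanishes at w = 1 and w = 2.
Evaluating at the critical points and endpoints: R(0) = 1,  R(1) = -7/3,  R(2) = -5/3,  R(5) = -167/3.
Hence the absolute maximum is 1 at w = 0.

1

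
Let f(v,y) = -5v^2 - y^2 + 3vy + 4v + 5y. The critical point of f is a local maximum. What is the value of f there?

∂f/∂v = -10v + 3y + 4 = 0 and ∂f/∂y = 3v - 2y + 5 = 0, so (v, y) = (23/11, 62/11).
The Hessian has f_{vv} = -10, f_{yy} = -2, f_{vy} = 3, giving D = 11 > 0 with f_{vv} < 0, so the point is a local maximum.
f(23/11, 62/11) = 201/11.

201/11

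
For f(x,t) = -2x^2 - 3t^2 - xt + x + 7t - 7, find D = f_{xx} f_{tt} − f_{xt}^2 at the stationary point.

23

∂f/∂x = -4x - t + 1 = 0 and ∂f/∂t = -x - 6t + 7 = 0, so (x, t) = (-1/23, 27/23).
The Hessian has f_{xx} = -4, f_{tt} = -6, f_{xt} = -1, giving D = 23 > 0 with f_{xx} < 0, so the point is a local maximum.
D = (-4)·(-6) − (-1)^2 = 23.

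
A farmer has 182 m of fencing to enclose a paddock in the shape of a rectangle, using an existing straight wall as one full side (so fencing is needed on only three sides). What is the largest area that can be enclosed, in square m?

8281/2

Let the sides perpendicular to the wall have length x and the parallel side y, so 2x + y = 182 and the area is A = xy = x(182 − 2x).
A'(x) = 182 − 4x = 0 gives x = 91/2, and A''(x) = −4 < 0 confirms a maximum.
Then y = 182 − 2·91/2 = 91 and A = 8281/2.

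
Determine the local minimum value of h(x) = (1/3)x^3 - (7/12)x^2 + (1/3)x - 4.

-319/81

h'(x) = x^2 - (7/6)x + 1/3 = 0 at x = 1/2, 2/3.
Second-derivative test with h''(x) = 2x - 7/6: h''(1/2) = -1/6 < 0 ⇒ local maximum; h''(2/3) = 1/6 > 0 ⇒ local minimum.
Thus h has its local minimum at x = 2/3, with value -319/81.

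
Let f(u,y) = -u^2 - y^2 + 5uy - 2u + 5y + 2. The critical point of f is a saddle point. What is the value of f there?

∂f/∂u = -2u + 5y - 2 = 0 and ∂f/∂y = 5u - 2y + 5 = 0, so (u, y) = (-1, 0).
The Hessian has f_{uu} = -2, f_{yy} = -2, f_{uy} = 5, giving D = -21 < 0, so the point is a saddle point.
f(-1, 0) = 3.

3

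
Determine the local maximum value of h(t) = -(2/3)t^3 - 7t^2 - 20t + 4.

h'(t) = -2t^2 - 14t - 20. Setting h'(t) = 0 gives t ∈ {-5, -2}.
Since h''(t) = -4t - 14, we get h''(-5) = 6 > 0 ⇒ local minimum; h''(-2) = -6 < 0 ⇒ local maximum.
So the local maximum value is h(-2) = 64/3.

64/3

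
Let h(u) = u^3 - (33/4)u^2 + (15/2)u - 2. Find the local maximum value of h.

-3/16

Critical points: h'(u) = 3u^2 - (33/2)u + 15/2 vanishes at u = 1/2, 5.
Since h''(u) = 6u - 33/2, we get h''(1/2) = -27/2 < 0 ⇒ local maximum; h''(5) = 27/2 > 0 ⇒ local minimum.
The local maximum is h(1/2) = -3/16.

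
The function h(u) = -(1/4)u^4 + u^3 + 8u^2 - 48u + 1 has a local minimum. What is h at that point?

-257/4

h'(u) = -u^3 + 3u^2 + 16u - 48 = 0 at u = -4, 3, 4.
h''(u) = -3u^2 + 6u + 16. h''(-4) = -56 < 0 ⇒ local maximum; h''(3) = 7 > 0 ⇒ local minimum; h''(4) = -8 < 0 ⇒ local maximum.
The local minimum is h(3) = -257/4.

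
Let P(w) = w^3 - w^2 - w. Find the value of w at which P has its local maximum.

P'(w) = 3w^2 - 2w - 1. Setting P'(w) = 0 gives w ∈ {-1/3, 1}.
Second-derivative test with P''(w) = 6w - 2: P''(-1/3) = -4 < 0 ⇒ local maximum; P''(1) = 4 > 0 ⇒ local minimum.
Thus P has its local maximum at w = -1/3, with value 5/27.

-1/3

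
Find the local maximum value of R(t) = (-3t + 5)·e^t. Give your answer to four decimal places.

5.8432

R'(t) = (-3)·e^t + (-3t + 5)·1·e^t = (-3t + 2)·e^t. Since e^t > 0, the only critical point is t = 2/3.
R''(2/3) has the same sign as -3 < 0, so this is a local maximum.
R(2/3) = (3)·e^(2/3) ≈ 5.8432.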